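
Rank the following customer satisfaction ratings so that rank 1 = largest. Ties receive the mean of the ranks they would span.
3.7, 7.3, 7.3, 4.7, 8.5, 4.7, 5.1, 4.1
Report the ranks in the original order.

8, 2.5, 2.5, 5.5, 1, 5.5, 4, 7

Sorted (descending): 8.5, 7.3, 7.3, 5.1, 4.7, 4.7, 4.1, 3.7
The 2 values of 7.3 occupy positions 2–3 → average rank (2+3)/2 = 2.5.
The 2 values of 4.7 occupy positions 5–6 → average rank (5+6)/2 = 5.5.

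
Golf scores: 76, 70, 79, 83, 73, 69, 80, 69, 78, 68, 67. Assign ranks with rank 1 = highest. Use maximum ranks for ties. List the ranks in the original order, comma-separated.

5, 7, 3, 1, 6, 9, 2, 9, 4, 10, 11

Sorted (descending): 83, 80, 79, 78, 76, 73, 70, 69, 69, 68, 67
The 2 values of 69 occupy positions 8–9 → each gets rank 9.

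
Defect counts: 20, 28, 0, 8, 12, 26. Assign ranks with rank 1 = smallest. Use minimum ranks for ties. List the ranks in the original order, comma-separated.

Sorted (ascending): 0, 8, 12, 20, 26, 28
No ties — each value takes its position as its rank.

4, 6, 1, 2, 3, 5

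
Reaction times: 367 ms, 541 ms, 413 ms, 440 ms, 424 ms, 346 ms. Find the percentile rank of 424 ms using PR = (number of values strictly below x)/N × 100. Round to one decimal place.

N = 6.
Strictly below 424: 3. Equal to 424: 1.
PR = 3/6 × 100 = 50.0

50.0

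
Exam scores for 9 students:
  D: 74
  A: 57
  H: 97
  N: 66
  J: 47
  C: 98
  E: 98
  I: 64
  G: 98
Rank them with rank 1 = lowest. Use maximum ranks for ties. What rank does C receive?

9

Sorted (ascending): 47, 57, 64, 66, 74, 97, 98, 98, 98
The 3 values of 98 occupy positions 7–9 → each gets rank 9.
C has value 98 → rank 9.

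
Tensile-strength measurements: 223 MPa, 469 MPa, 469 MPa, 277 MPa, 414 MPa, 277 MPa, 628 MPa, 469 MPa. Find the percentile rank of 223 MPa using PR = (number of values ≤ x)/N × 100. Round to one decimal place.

12.5

N = 8.
Strictly below 223: 0. Equal to 223: 1.
PR = 1/8 × 100 = 12.5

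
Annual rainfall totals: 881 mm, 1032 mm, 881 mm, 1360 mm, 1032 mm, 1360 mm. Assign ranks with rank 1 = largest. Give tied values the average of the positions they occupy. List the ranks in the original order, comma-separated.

Sorted (descending): 1360, 1360, 1032, 1032, 881, 881
The 2 values of 1360 occupy positions 1–2 → average rank (1+2)/2 = 1.5.
The 2 values of 1032 occupy positions 3–4 → average rank (3+4)/2 = 3.5.
The 2 values of 881 occupy positions 5–6 → average rank (5+6)/2 = 5.5.

5.5, 3.5, 5.5, 1.5, 3.5, 1.5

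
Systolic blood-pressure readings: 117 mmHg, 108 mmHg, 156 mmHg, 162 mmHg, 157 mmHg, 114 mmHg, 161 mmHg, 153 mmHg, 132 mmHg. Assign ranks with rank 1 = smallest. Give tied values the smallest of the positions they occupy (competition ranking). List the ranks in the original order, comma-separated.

3, 1, 6, 9, 7, 2, 8, 5, 4

Sorted (ascending): 108, 114, 117, 132, 153, 156, 157, 161, 162
No ties — each value takes its position as its rank.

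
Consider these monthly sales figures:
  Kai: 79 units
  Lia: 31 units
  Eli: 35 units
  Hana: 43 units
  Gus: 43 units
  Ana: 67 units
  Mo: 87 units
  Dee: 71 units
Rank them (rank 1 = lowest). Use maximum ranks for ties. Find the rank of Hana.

Sorted (ascending): 31, 35, 43, 43, 67, 71, 79, 87
The 2 values of 43 occupy positions 3–4 → each gets rank 4.
Hana has value 43 units → rank 4.

4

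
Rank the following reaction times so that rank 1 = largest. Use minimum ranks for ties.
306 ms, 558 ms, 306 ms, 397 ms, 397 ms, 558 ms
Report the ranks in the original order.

Sorted (descending): 558, 558, 397, 397, 306, 306
The 2 values of 558 occupy positions 1–2 → each gets rank 1.
The 2 values of 397 occupy positions 3–4 → each gets rank 3.
The 2 values of 306 occupy positions 5–6 → each gets rank 5.

5, 1, 5, 3, 3, 1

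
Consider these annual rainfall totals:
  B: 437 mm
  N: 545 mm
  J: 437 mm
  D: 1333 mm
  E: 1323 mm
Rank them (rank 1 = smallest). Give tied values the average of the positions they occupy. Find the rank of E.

4

Sorted (ascending): 437, 437, 545, 1323, 1333
The 2 values of 437 occupy positions 1–2 → average rank (1+2)/2 = 1.5.
E has value 1323 mm → rank 4.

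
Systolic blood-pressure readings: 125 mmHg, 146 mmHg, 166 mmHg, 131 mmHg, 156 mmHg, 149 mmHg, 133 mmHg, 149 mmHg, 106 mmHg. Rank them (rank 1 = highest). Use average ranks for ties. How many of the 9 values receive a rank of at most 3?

2

Sorted (descending): 166, 156, 149, 149, 146, 133, 131, 125, 106
The 2 values of 149 occupy positions 3–4 → average rank (3+4)/2 = 3.5.
Ranks ≤ 3: {1, 2} → 2 values.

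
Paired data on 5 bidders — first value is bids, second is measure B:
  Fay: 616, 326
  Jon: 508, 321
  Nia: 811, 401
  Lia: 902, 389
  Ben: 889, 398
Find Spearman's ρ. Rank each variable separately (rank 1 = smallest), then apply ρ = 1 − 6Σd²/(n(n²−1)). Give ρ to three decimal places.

0.600

Ranks of variable 1: 2, 1, 3, 5, 4
Ranks of variable 2: 2, 1, 5, 3, 4
d = r₁ − r₂: 0, 0, -2, 2, 0
d²: 0, 0, 4, 4, 0; Σd² = 8
ρ = 1 − 6·8/(5·24) = 1 − 48/120 = 0.600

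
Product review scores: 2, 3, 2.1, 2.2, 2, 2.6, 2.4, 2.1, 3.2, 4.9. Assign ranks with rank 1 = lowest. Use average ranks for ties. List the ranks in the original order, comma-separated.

Sorted (ascending): 2, 2, 2.1, 2.1, 2.2, 2.4, 2.6, 3, 3.2, 4.9
The 2 values of 2 occupy positions 1–2 → average rank (1+2)/2 = 1.5.
The 2 values of 2.1 occupy positions 3–4 → average rank (3+4)/2 = 3.5.

1.5, 8, 3.5, 5, 1.5, 7, 6, 3.5, 9, 10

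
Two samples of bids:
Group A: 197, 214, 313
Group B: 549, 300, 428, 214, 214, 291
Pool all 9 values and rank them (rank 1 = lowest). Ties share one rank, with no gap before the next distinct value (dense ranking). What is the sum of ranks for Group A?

Sorted (ascending): 197, 214, 214, 214, 291, 300, 313, 428, 549
The 3 values of 214 share dense rank 2.
Remaining distinct values take the next consecutive integers.
Group A values → pooled ranks: 197→1, 214→2, 313→5
Rank sum = 1 + 2 + 5 = 8

8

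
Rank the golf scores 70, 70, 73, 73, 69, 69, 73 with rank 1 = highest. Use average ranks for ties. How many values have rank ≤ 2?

3

Sorted (descending): 73, 73, 73, 70, 70, 69, 69
The 3 values of 73 occupy positions 1–3 → average rank 2.
The 2 values of 70 occupy positions 4–5 → average rank (4+5)/2 = 4.5.
The 2 values of 69 occupy positions 6–7 → average rank (6+7)/2 = 6.5.
Ranks ≤ 2: {2, 2, 2} → 3 values.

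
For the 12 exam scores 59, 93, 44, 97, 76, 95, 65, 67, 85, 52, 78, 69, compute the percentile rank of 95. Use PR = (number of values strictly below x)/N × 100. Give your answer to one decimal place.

N = 12.
Strictly below 95: 10. Equal to 95: 1.
PR = 10/12 × 100 = 83.3

83.3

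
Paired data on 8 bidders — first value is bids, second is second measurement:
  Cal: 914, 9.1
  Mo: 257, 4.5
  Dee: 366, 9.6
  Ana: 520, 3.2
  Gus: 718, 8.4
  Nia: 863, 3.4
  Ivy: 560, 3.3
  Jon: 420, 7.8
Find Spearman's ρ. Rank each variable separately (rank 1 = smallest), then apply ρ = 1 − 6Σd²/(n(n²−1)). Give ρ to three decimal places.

0.000

Ranks of variable 1: 8, 1, 2, 4, 6, 7, 5, 3
Ranks of variable 2: 7, 4, 8, 1, 6, 3, 2, 5
d = r₁ − r₂: 1, -3, -6, 3, 0, 4, 3, -2
d²: 1, 9, 36, 9, 0, 16, 9, 4; Σd² = 84
ρ = 1 − 6·84/(8·63) = 1 − 504/504 = 0.000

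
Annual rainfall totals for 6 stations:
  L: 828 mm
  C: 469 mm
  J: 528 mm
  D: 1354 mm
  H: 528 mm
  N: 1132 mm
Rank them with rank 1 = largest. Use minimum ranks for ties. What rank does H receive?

Sorted (descending): 1354, 1132, 828, 528, 528, 469
The 2 values of 528 occupy positions 4–5 → each gets rank 4.
H has value 528 mm → rank 4.

4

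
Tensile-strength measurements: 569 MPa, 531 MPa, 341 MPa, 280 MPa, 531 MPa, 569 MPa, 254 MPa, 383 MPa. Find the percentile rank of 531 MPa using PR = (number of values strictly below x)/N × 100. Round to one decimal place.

N = 8.
Strictly below 531: 4. Equal to 531: 2.
PR = 4/8 × 100 = 50.0

50.0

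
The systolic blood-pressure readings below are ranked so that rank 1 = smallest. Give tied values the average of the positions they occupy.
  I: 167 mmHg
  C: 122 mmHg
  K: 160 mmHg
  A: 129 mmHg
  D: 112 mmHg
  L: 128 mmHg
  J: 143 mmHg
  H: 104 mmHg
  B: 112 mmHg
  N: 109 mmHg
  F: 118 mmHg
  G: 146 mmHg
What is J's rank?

9

Sorted (ascending): 104, 109, 112, 112, 118, 122, 128, 129, 143, 146, 160, 167
The 2 values of 112 occupy positions 3–4 → average rank (3+4)/2 = 3.5.
J has value 143 mmHg → rank 9.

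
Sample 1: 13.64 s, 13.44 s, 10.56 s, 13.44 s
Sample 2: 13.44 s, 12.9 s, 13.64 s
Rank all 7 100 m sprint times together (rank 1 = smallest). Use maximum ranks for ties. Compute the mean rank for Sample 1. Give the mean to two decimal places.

Sorted (ascending): 10.56, 12.9, 13.44, 13.44, 13.44, 13.64, 13.64
The 3 values of 13.44 occupy positions 3–5 → each gets rank 5.
The 2 values of 13.64 occupy positions 6–7 → each gets rank 7.
Sample 1 values → pooled ranks: 13.64→7, 13.44→5, 10.56→1, 13.44→5
Mean rank = (7 + 5 + 1 + 5) / 4 = 4.50

4.50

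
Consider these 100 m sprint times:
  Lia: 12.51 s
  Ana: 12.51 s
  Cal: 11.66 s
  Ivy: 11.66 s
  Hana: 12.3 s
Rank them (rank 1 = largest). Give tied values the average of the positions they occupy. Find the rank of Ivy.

Sorted (descending): 12.51, 12.51, 12.3, 11.66, 11.66
The 2 values of 12.51 occupy positions 1–2 → average rank (1+2)/2 = 1.5.
The 2 values of 11.66 occupy positions 4–5 → average rank (4+5)/2 = 4.5.
Ivy has value 11.66 s → rank 4.5.

4.5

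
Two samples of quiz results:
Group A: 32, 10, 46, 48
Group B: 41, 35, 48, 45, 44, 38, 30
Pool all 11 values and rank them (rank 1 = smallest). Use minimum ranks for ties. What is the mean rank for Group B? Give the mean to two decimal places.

6.00

Sorted (ascending): 10, 30, 32, 35, 38, 41, 44, 45, 46, 48, 48
The 2 values of 48 occupy positions 10–11 → each gets rank 10.
Group B values → pooled ranks: 41→6, 35→4, 48→10, 45→8, 44→7, 38→5, 30→2
Mean rank = (6 + 4 + 10 + 8 + 7 + 5 + 2) / 7 = 6.00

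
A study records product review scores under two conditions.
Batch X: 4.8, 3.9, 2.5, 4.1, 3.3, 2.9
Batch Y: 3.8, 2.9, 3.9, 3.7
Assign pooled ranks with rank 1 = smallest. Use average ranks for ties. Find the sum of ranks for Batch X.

Sorted (ascending): 2.5, 2.9, 2.9, 3.3, 3.7, 3.8, 3.9, 3.9, 4.1, 4.8
The 2 values of 2.9 occupy positions 2–3 → average rank (2+3)/2 = 2.5.
The 2 values of 3.9 occupy positions 7–8 → average rank (7+8)/2 = 7.5.
Batch X values → pooled ranks: 4.8→10, 3.9→7.5, 2.5→1, 4.1→9, 3.3→4, 2.9→2.5
Rank sum = 10 + 7.5 + 1 + 9 + 4 + 2.5 = 34

34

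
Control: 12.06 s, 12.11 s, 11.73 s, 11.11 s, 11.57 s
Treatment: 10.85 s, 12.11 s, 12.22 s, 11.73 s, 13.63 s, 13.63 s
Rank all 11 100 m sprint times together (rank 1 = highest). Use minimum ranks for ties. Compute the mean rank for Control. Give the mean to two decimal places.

7.20

Sorted (descending): 13.63, 13.63, 12.22, 12.11, 12.11, 12.06, 11.73, 11.73, 11.57, 11.11, 10.85
The 2 values of 13.63 occupy positions 1–2 → each gets rank 1.
The 2 values of 12.11 occupy positions 4–5 → each gets rank 4.
The 2 values of 11.73 occupy positions 7–8 → each gets rank 7.
Control values → pooled ranks: 12.06→6, 12.11→4, 11.73→7, 11.11→10, 11.57→9
Mean rank = (6 + 4 + 7 + 10 + 9) / 5 = 7.20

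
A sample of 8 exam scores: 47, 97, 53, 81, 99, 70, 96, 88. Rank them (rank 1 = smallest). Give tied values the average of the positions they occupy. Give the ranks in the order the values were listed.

1, 7, 2, 4, 8, 3, 6, 5

Sorted (ascending): 47, 53, 70, 81, 88, 96, 97, 99
No ties — each value takes its position as its rank.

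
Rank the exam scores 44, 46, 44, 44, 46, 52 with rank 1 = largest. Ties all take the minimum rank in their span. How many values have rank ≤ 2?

Sorted (descending): 52, 46, 46, 44, 44, 44
The 2 values of 46 occupy positions 2–3 → each gets rank 2.
The 3 values of 44 occupy positions 4–6 → each gets rank 4.
Ranks ≤ 2: {1, 2, 2} → 3 values.

3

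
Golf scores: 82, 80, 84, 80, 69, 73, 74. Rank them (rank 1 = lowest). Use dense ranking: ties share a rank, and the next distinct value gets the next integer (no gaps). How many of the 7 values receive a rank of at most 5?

Sorted (ascending): 69, 73, 74, 80, 80, 82, 84
The 2 values of 80 share dense rank 4.
Remaining distinct values take the next consecutive integers.
Ranks ≤ 5: {1, 2, 3, 4, 4, 5} → 6 values.

6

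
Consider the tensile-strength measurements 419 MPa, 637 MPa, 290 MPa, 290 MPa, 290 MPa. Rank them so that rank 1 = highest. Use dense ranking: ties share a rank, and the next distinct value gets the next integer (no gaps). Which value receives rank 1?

Sorted (descending): 637, 419, 290, 290, 290
The 3 values of 290 share dense rank 3.
Remaining distinct values take the next consecutive integers.
Rank 1 → value 637.

637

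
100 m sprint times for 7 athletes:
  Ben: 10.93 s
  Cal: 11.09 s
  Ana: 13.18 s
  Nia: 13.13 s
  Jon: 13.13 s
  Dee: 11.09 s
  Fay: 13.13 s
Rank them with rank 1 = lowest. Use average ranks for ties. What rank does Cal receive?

2.5

Sorted (ascending): 10.93, 11.09, 11.09, 13.13, 13.13, 13.13, 13.18
The 2 values of 11.09 occupy positions 2–3 → average rank (2+3)/2 = 2.5.
The 3 values of 13.13 occupy positions 4–6 → average rank 5.
Cal has value 11.09 s → rank 2.5.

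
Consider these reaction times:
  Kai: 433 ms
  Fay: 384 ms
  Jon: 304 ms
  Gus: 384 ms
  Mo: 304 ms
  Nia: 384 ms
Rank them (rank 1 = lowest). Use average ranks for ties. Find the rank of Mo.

1.5

Sorted (ascending): 304, 304, 384, 384, 384, 433
The 2 values of 304 occupy positions 1–2 → average rank (1+2)/2 = 1.5.
The 3 values of 384 occupy positions 3–5 → average rank 4.
Mo has value 304 ms → rank 1.5.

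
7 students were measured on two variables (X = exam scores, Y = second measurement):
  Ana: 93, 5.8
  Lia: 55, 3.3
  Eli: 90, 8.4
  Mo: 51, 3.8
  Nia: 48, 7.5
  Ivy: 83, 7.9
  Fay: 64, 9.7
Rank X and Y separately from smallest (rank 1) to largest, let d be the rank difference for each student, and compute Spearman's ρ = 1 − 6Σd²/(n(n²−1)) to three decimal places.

0.321

Ranks of variable 1: 7, 3, 6, 2, 1, 5, 4
Ranks of variable 2: 3, 1, 6, 2, 4, 5, 7
d = r₁ − r₂: 4, 2, 0, 0, -3, 0, -3
d²: 16, 4, 0, 0, 9, 0, 9; Σd² = 38
ρ = 1 − 6·38/(7·48) = 1 − 228/336 = 0.321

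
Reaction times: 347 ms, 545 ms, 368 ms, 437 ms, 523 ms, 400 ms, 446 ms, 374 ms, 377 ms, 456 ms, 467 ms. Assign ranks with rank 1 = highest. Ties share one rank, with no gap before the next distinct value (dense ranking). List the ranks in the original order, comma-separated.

11, 1, 10, 6, 2, 7, 5, 9, 8, 4, 3

Sorted (descending): 545, 523, 467, 456, 446, 437, 400, 377, 374, 368, 347
No ties — each value takes its position as its rank.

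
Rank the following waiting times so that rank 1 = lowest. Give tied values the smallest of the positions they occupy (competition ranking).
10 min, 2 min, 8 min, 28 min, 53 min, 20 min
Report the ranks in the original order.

Sorted (ascending): 2, 8, 10, 20, 28, 53
No ties — each value takes its position as its rank.

3, 1, 2, 5, 6, 4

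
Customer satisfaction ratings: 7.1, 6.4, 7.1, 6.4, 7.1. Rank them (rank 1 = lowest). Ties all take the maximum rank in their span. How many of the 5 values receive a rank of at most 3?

2

Sorted (ascending): 6.4, 6.4, 7.1, 7.1, 7.1
The 2 values of 6.4 occupy positions 1–2 → each gets rank 2.
The 3 values of 7.1 occupy positions 3–5 → each gets rank 5.
Ranks ≤ 3: {2, 2} → 2 values.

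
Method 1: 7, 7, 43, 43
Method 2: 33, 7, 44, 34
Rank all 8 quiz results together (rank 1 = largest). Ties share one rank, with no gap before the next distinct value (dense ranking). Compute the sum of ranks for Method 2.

13

Sorted (descending): 44, 43, 43, 34, 33, 7, 7, 7
The 2 values of 43 share dense rank 2.
The 3 values of 7 share dense rank 5.
Remaining distinct values take the next consecutive integers.
Method 2 values → pooled ranks: 33→4, 7→5, 44→1, 34→3
Rank sum = 4 + 5 + 1 + 3 = 13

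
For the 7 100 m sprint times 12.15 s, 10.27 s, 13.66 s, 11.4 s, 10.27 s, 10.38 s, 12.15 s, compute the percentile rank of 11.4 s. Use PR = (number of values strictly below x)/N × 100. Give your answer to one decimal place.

42.9

N = 7.
Strictly below 11.4: 3. Equal to 11.4: 1.
PR = 3/7 × 100 = 42.9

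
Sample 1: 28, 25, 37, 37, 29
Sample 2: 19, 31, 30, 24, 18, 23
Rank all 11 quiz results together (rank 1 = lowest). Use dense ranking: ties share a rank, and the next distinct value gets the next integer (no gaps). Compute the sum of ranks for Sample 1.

Sorted (ascending): 18, 19, 23, 24, 25, 28, 29, 30, 31, 37, 37
The 2 values of 37 share dense rank 10.
Remaining distinct values take the next consecutive integers.
Sample 1 values → pooled ranks: 28→6, 25→5, 37→10, 37→10, 29→7
Rank sum = 6 + 5 + 10 + 10 + 7 = 38

38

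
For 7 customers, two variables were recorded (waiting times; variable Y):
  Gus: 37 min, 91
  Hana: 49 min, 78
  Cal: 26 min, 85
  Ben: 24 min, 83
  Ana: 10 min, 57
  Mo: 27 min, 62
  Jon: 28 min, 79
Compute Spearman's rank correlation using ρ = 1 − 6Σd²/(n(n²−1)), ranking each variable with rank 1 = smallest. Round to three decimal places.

Ranks of variable 1: 6, 7, 3, 2, 1, 4, 5
Ranks of variable 2: 7, 3, 6, 5, 1, 2, 4
d = r₁ − r₂: -1, 4, -3, -3, 0, 2, 1
d²: 1, 16, 9, 9, 0, 4, 1; Σd² = 40
ρ = 1 − 6·40/(7·48) = 1 − 240/336 = 0.286

0.286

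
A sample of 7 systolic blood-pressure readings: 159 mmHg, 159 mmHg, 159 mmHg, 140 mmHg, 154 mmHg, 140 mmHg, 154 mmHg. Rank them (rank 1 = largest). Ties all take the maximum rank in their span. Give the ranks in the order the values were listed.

Sorted (descending): 159, 159, 159, 154, 154, 140, 140
The 3 values of 159 occupy positions 1–3 → each gets rank 3.
The 2 values of 154 occupy positions 4–5 → each gets rank 5.
The 2 values of 140 occupy positions 6–7 → each gets rank 7.

3, 3, 3, 7, 5, 7, 5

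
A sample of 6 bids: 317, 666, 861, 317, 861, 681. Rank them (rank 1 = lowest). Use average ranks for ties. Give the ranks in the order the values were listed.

Sorted (ascending): 317, 317, 666, 681, 861, 861
The 2 values of 317 occupy positions 1–2 → average rank (1+2)/2 = 1.5.
The 2 values of 861 occupy positions 5–6 → average rank (5+6)/2 = 5.5.

1.5, 3, 5.5, 1.5, 5.5, 4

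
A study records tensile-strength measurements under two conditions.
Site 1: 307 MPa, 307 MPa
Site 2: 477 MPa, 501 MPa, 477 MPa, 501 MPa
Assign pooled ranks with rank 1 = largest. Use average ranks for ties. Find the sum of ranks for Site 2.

10

Sorted (descending): 501, 501, 477, 477, 307, 307
The 2 values of 501 occupy positions 1–2 → average rank (1+2)/2 = 1.5.
The 2 values of 477 occupy positions 3–4 → average rank (3+4)/2 = 3.5.
The 2 values of 307 occupy positions 5–6 → average rank (5+6)/2 = 5.5.
Site 2 values → pooled ranks: 477→3.5, 501→1.5, 477→3.5, 501→1.5
Rank sum = 3.5 + 1.5 + 3.5 + 1.5 = 10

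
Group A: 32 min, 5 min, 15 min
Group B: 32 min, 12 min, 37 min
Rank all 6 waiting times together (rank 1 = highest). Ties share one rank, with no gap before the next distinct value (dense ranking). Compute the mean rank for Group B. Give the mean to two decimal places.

Sorted (descending): 37, 32, 32, 15, 12, 5
The 2 values of 32 share dense rank 2.
Remaining distinct values take the next consecutive integers.
Group B values → pooled ranks: 32→2, 12→4, 37→1
Mean rank = (2 + 4 + 1) / 3 = 2.33

2.33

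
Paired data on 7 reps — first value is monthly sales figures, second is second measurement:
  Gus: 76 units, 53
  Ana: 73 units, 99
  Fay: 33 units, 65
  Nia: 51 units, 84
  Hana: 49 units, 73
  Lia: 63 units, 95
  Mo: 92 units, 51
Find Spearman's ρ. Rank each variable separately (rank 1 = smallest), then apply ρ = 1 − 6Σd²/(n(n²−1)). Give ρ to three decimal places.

Ranks of variable 1: 6, 5, 1, 3, 2, 4, 7
Ranks of variable 2: 2, 7, 3, 5, 4, 6, 1
d = r₁ − r₂: 4, -2, -2, -2, -2, -2, 6
d²: 16, 4, 4, 4, 4, 4, 36; Σd² = 72
ρ = 1 − 6·72/(7·48) = 1 − 432/336 = -0.286

-0.286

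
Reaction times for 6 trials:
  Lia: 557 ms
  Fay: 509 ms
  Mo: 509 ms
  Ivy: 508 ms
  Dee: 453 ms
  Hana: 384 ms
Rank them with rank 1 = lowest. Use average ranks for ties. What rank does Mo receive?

4.5

Sorted (ascending): 384, 453, 508, 509, 509, 557
The 2 values of 509 occupy positions 4–5 → average rank (4+5)/2 = 4.5.
Mo has value 509 ms → rank 4.5.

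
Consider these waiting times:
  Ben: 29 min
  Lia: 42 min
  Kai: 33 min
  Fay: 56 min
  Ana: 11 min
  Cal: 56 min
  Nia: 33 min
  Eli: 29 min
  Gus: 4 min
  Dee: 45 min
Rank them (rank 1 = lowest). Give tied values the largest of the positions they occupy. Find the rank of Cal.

Sorted (ascending): 4, 11, 29, 29, 33, 33, 42, 45, 56, 56
The 2 values of 29 occupy positions 3–4 → each gets rank 4.
The 2 values of 33 occupy positions 5–6 → each gets rank 6.
The 2 values of 56 occupy positions 9–10 → each gets rank 10.
Cal has value 56 min → rank 10.

10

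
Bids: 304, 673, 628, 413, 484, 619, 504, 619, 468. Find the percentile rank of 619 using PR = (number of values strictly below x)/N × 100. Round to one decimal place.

N = 9.
Strictly below 619: 5. Equal to 619: 2.
PR = 5/9 × 100 = 55.6

55.6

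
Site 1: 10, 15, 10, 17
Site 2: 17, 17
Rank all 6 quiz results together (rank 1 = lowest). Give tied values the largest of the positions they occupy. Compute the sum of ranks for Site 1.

Sorted (ascending): 10, 10, 15, 17, 17, 17
The 2 values of 10 occupy positions 1–2 → each gets rank 2.
The 3 values of 17 occupy positions 4–6 → each gets rank 6.
Site 1 values → pooled ranks: 10→2, 15→3, 10→2, 17→6
Rank sum = 2 + 3 + 2 + 6 = 13

13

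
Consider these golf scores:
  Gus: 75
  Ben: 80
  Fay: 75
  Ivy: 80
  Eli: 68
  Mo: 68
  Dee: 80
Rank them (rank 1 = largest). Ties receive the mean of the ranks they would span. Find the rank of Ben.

Sorted (descending): 80, 80, 80, 75, 75, 68, 68
The 3 values of 80 occupy positions 1–3 → average rank 2.
The 2 values of 75 occupy positions 4–5 → average rank (4+5)/2 = 4.5.
The 2 values of 68 occupy positions 6–7 → average rank (6+7)/2 = 6.5.
Ben has value 80 → rank 2.

2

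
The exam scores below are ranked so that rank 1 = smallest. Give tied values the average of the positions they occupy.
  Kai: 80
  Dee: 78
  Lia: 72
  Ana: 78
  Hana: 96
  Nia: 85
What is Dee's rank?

Sorted (ascending): 72, 78, 78, 80, 85, 96
The 2 values of 78 occupy positions 2–3 → average rank (2+3)/2 = 2.5.
Dee has value 78 → rank 2.5.

2.5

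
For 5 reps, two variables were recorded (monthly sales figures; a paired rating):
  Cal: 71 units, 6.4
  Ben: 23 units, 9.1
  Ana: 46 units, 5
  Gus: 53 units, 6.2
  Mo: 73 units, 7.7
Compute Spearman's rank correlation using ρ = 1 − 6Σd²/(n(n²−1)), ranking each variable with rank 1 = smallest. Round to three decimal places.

0.000

Ranks of variable 1: 4, 1, 2, 3, 5
Ranks of variable 2: 3, 5, 1, 2, 4
d = r₁ − r₂: 1, -4, 1, 1, 1
d²: 1, 16, 1, 1, 1; Σd² = 20
ρ = 1 − 6·20/(5·24) = 1 − 120/120 = 0.000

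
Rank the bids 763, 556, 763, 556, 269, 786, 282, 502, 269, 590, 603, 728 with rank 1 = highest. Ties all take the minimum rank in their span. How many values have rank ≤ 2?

Sorted (descending): 786, 763, 763, 728, 603, 590, 556, 556, 502, 282, 269, 269
The 2 values of 763 occupy positions 2–3 → each gets rank 2.
The 2 values of 556 occupy positions 7–8 → each gets rank 7.
The 2 values of 269 occupy positions 11–12 → each gets rank 11.
Ranks ≤ 2: {1, 2, 2} → 3 values.

3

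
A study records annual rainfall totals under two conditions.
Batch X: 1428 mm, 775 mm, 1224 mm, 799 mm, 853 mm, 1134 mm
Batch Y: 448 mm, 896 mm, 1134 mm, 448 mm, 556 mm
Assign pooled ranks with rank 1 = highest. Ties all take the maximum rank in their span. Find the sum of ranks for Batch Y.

Sorted (descending): 1428, 1224, 1134, 1134, 896, 853, 799, 775, 556, 448, 448
The 2 values of 1134 occupy positions 3–4 → each gets rank 4.
The 2 values of 448 occupy positions 10–11 → each gets rank 11.
Batch Y values → pooled ranks: 448→11, 896→5, 1134→4, 448→11, 556→9
Rank sum = 11 + 5 + 4 + 11 + 9 = 40

40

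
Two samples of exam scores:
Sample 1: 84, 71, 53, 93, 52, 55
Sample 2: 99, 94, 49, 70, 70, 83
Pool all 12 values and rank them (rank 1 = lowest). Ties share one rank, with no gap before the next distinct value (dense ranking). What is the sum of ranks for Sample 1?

Sorted (ascending): 49, 52, 53, 55, 70, 70, 71, 83, 84, 93, 94, 99
The 2 values of 70 share dense rank 5.
Remaining distinct values take the next consecutive integers.
Sample 1 values → pooled ranks: 84→8, 71→6, 53→3, 93→9, 52→2, 55→4
Rank sum = 8 + 6 + 3 + 9 + 2 + 4 = 32

32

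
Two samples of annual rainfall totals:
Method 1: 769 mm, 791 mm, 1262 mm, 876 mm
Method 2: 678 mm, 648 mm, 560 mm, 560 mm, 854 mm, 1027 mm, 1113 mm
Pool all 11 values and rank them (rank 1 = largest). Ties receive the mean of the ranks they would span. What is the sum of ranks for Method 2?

48

Sorted (descending): 1262, 1113, 1027, 876, 854, 791, 769, 678, 648, 560, 560
The 2 values of 560 occupy positions 10–11 → average rank (10+11)/2 = 10.5.
Method 2 values → pooled ranks: 678→8, 648→9, 560→10.5, 560→10.5, 854→5, 1027→3, 1113→2
Rank sum = 8 + 9 + 10.5 + 10.5 + 5 + 3 + 2 = 48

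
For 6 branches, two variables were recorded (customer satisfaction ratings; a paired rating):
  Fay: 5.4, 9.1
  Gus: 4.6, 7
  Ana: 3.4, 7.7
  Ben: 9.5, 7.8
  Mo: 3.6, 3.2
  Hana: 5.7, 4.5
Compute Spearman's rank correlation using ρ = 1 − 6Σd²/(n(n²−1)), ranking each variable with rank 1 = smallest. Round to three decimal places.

Ranks of variable 1: 4, 3, 1, 6, 2, 5
Ranks of variable 2: 6, 3, 4, 5, 1, 2
d = r₁ − r₂: -2, 0, -3, 1, 1, 3
d²: 4, 0, 9, 1, 1, 9; Σd² = 24
ρ = 1 − 6·24/(6·35) = 1 − 144/210 = 0.314

0.314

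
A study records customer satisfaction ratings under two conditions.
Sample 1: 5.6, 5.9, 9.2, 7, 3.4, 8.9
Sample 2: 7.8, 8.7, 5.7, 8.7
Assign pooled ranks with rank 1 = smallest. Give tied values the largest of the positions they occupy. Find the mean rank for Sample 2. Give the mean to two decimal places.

Sorted (ascending): 3.4, 5.6, 5.7, 5.9, 7, 7.8, 8.7, 8.7, 8.9, 9.2
The 2 values of 8.7 occupy positions 7–8 → each gets rank 8.
Sample 2 values → pooled ranks: 7.8→6, 8.7→8, 5.7→3, 8.7→8
Mean rank = (6 + 8 + 3 + 8) / 4 = 6.25

6.25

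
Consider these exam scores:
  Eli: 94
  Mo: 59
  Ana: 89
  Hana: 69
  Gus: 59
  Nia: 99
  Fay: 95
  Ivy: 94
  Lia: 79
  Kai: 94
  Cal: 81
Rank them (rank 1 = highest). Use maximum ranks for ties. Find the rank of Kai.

Sorted (descending): 99, 95, 94, 94, 94, 89, 81, 79, 69, 59, 59
The 3 values of 94 occupy positions 3–5 → each gets rank 5.
The 2 values of 59 occupy positions 10–11 → each gets rank 11.
Kai has value 94 → rank 5.

5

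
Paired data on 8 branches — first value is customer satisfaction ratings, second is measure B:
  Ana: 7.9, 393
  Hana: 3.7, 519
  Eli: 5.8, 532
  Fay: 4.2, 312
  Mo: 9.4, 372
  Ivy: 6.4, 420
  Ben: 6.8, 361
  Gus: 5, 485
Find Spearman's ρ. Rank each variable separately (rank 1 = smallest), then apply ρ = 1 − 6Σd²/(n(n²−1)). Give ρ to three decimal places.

-0.333

Ranks of variable 1: 7, 1, 4, 2, 8, 5, 6, 3
Ranks of variable 2: 4, 7, 8, 1, 3, 5, 2, 6
d = r₁ − r₂: 3, -6, -4, 1, 5, 0, 4, -3
d²: 9, 36, 16, 1, 25, 0, 16, 9; Σd² = 112
ρ = 1 − 6·112/(8·63) = 1 − 672/504 = -0.333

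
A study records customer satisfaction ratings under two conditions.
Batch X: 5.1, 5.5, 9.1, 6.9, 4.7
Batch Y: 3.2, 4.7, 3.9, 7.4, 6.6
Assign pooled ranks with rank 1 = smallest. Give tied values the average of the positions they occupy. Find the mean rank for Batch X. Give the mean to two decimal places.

6.50

Sorted (ascending): 3.2, 3.9, 4.7, 4.7, 5.1, 5.5, 6.6, 6.9, 7.4, 9.1
The 2 values of 4.7 occupy positions 3–4 → average rank (3+4)/2 = 3.5.
Batch X values → pooled ranks: 5.1→5, 5.5→6, 9.1→10, 6.9→8, 4.7→3.5
Mean rank = (5 + 6 + 10 + 8 + 3.5) / 5 = 6.50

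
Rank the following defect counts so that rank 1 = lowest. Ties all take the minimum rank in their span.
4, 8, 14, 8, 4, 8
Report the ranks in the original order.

1, 3, 6, 3, 1, 3

Sorted (ascending): 4, 4, 8, 8, 8, 14
The 2 values of 4 occupy positions 1–2 → each gets rank 1.
The 3 values of 8 occupy positions 3–5 → each gets rank 3.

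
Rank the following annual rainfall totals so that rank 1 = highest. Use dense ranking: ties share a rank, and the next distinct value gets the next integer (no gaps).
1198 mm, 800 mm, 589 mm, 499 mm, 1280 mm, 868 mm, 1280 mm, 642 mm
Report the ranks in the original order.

Sorted (descending): 1280, 1280, 1198, 868, 800, 642, 589, 499
The 2 values of 1280 share dense rank 1.
Remaining distinct values take the next consecutive integers.

2, 4, 6, 7, 1, 3, 1, 5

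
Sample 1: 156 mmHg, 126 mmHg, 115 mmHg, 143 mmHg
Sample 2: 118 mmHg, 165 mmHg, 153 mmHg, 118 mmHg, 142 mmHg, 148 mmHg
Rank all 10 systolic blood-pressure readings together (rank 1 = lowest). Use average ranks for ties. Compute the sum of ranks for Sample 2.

35

Sorted (ascending): 115, 118, 118, 126, 142, 143, 148, 153, 156, 165
The 2 values of 118 occupy positions 2–3 → average rank (2+3)/2 = 2.5.
Sample 2 values → pooled ranks: 118→2.5, 165→10, 153→8, 118→2.5, 142→5, 148→7
Rank sum = 2.5 + 10 + 8 + 2.5 + 5 + 7 = 35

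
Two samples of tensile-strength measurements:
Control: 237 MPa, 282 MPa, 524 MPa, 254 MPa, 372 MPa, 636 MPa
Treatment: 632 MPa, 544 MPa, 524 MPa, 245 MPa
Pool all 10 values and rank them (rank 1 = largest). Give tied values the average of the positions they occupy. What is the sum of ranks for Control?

36.5

Sorted (descending): 636, 632, 544, 524, 524, 372, 282, 254, 245, 237
The 2 values of 524 occupy positions 4–5 → average rank (4+5)/2 = 4.5.
Control values → pooled ranks: 237→10, 282→7, 524→4.5, 254→8, 372→6, 636→1
Rank sum = 10 + 7 + 4.5 + 8 + 6 + 1 = 36.5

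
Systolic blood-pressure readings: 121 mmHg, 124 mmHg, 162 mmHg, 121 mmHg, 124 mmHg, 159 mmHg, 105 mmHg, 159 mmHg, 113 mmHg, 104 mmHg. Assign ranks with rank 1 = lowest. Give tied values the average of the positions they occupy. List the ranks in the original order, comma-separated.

Sorted (ascending): 104, 105, 113, 121, 121, 124, 124, 159, 159, 162
The 2 values of 121 occupy positions 4–5 → average rank (4+5)/2 = 4.5.
The 2 values of 124 occupy positions 6–7 → average rank (6+7)/2 = 6.5.
The 2 values of 159 occupy positions 8–9 → average rank (8+9)/2 = 8.5.

4.5, 6.5, 10, 4.5, 6.5, 8.5, 2, 8.5, 3, 1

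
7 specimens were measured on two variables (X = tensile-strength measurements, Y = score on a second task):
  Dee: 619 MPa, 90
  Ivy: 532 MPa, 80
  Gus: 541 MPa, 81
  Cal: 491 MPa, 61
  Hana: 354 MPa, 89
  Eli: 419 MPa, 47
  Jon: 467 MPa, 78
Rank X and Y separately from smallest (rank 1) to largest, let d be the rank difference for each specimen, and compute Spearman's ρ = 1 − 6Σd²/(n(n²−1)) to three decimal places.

Ranks of variable 1: 7, 5, 6, 4, 1, 2, 3
Ranks of variable 2: 7, 4, 5, 2, 6, 1, 3
d = r₁ − r₂: 0, 1, 1, 2, -5, 1, 0
d²: 0, 1, 1, 4, 25, 1, 0; Σd² = 32
ρ = 1 − 6·32/(7·48) = 1 − 192/336 = 0.429

0.429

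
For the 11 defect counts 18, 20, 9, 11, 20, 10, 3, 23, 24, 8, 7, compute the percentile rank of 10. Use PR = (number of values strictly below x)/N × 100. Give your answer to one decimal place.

36.4

N = 11.
Strictly below 10: 4. Equal to 10: 1.
PR = 4/11 × 100 = 36.4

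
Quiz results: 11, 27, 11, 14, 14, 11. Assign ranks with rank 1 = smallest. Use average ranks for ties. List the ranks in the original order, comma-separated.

Sorted (ascending): 11, 11, 11, 14, 14, 27
The 3 values of 11 occupy positions 1–3 → average rank 2.
The 2 values of 14 occupy positions 4–5 → average rank (4+5)/2 = 4.5.

2, 6, 2, 4.5, 4.5, 2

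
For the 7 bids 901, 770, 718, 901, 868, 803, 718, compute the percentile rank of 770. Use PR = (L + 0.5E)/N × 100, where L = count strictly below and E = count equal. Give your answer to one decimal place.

N = 7.
Strictly below 770: 2. Equal to 770: 1.
PR = (2 + 0.5·1)/7 × 100 = 35.7

35.7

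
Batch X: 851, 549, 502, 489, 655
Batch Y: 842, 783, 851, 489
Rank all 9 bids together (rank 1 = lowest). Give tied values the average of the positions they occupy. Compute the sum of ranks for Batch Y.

Sorted (ascending): 489, 489, 502, 549, 655, 783, 842, 851, 851
The 2 values of 489 occupy positions 1–2 → average rank (1+2)/2 = 1.5.
The 2 values of 851 occupy positions 8–9 → average rank (8+9)/2 = 8.5.
Batch Y values → pooled ranks: 842→7, 783→6, 851→8.5, 489→1.5
Rank sum = 7 + 6 + 8.5 + 1.5 = 23

23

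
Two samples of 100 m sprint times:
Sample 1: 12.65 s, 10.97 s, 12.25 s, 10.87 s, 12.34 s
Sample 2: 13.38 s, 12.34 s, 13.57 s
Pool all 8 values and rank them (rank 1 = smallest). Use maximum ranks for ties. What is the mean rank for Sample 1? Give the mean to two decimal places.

Sorted (ascending): 10.87, 10.97, 12.25, 12.34, 12.34, 12.65, 13.38, 13.57
The 2 values of 12.34 occupy positions 4–5 → each gets rank 5.
Sample 1 values → pooled ranks: 12.65→6, 10.97→2, 12.25→3, 10.87→1, 12.34→5
Mean rank = (6 + 2 + 3 + 1 + 5) / 5 = 3.40

3.40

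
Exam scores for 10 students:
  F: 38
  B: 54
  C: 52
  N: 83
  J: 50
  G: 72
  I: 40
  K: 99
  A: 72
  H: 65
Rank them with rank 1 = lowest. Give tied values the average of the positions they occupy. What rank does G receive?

Sorted (ascending): 38, 40, 50, 52, 54, 65, 72, 72, 83, 99
The 2 values of 72 occupy positions 7–8 → average rank (7+8)/2 = 7.5.
G has value 72 → rank 7.5.

7.5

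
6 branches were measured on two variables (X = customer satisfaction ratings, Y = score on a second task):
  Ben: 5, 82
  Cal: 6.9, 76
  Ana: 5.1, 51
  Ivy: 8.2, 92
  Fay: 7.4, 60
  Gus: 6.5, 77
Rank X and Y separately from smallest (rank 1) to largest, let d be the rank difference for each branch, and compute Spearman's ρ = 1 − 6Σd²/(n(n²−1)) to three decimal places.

0.200

Ranks of variable 1: 1, 4, 2, 6, 5, 3
Ranks of variable 2: 5, 3, 1, 6, 2, 4
d = r₁ − r₂: -4, 1, 1, 0, 3, -1
d²: 16, 1, 1, 0, 9, 1; Σd² = 28
ρ = 1 − 6·28/(6·35) = 1 − 168/210 = 0.200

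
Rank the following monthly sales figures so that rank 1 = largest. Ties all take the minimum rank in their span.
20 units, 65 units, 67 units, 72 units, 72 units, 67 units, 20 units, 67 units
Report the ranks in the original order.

Sorted (descending): 72, 72, 67, 67, 67, 65, 20, 20
The 2 values of 72 occupy positions 1–2 → each gets rank 1.
The 3 values of 67 occupy positions 3–5 → each gets rank 3.
The 2 values of 20 occupy positions 7–8 → each gets rank 7.

7, 6, 3, 1, 1, 3, 7, 3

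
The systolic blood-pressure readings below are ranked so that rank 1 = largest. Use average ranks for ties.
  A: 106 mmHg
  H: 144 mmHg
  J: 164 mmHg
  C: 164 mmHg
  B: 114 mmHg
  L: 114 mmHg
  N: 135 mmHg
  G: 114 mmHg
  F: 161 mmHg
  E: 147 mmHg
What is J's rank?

1.5

Sorted (descending): 164, 164, 161, 147, 144, 135, 114, 114, 114, 106
The 2 values of 164 occupy positions 1–2 → average rank (1+2)/2 = 1.5.
The 3 values of 114 occupy positions 7–9 → average rank 8.
J has value 164 mmHg → rank 1.5.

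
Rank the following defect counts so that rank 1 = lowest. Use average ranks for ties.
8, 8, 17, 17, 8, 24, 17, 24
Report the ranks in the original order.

2, 2, 5, 5, 2, 7.5, 5, 7.5

Sorted (ascending): 8, 8, 8, 17, 17, 17, 24, 24
The 3 values of 8 occupy positions 1–3 → average rank 2.
The 3 values of 17 occupy positions 4–6 → average rank 5.
The 2 values of 24 occupy positions 7–8 → average rank (7+8)/2 = 7.5.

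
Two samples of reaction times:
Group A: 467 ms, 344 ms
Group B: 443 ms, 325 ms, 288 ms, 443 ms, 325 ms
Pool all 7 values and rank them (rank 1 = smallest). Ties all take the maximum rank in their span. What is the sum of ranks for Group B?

Sorted (ascending): 288, 325, 325, 344, 443, 443, 467
The 2 values of 325 occupy positions 2–3 → each gets rank 3.
The 2 values of 443 occupy positions 5–6 → each gets rank 6.
Group B values → pooled ranks: 443→6, 325→3, 288→1, 443→6, 325→3
Rank sum = 6 + 3 + 1 + 6 + 3 = 19

19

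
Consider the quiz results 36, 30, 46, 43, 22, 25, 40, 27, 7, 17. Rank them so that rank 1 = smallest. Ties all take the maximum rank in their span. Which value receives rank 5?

27

Sorted (ascending): 7, 17, 22, 25, 27, 30, 36, 40, 43, 46
No ties — each value takes its position as its rank.
Rank 5 → value 27.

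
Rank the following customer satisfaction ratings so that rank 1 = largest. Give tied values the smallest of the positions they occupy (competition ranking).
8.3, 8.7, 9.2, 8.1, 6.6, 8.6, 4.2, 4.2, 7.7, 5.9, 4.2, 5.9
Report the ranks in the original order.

Sorted (descending): 9.2, 8.7, 8.6, 8.3, 8.1, 7.7, 6.6, 5.9, 5.9, 4.2, 4.2, 4.2
The 2 values of 5.9 occupy positions 8–9 → each gets rank 8.
The 3 values of 4.2 occupy positions 10–12 → each gets rank 10.

4, 2, 1, 5, 7, 3, 10, 10, 6, 8, 10, 8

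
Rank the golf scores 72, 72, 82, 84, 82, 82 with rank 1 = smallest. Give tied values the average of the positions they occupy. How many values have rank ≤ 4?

Sorted (ascending): 72, 72, 82, 82, 82, 84
The 2 values of 72 occupy positions 1–2 → average rank (1+2)/2 = 1.5.
The 3 values of 82 occupy positions 3–5 → average rank 4.
Ranks ≤ 4: {1.5, 1.5, 4, 4, 4} → 5 values.

5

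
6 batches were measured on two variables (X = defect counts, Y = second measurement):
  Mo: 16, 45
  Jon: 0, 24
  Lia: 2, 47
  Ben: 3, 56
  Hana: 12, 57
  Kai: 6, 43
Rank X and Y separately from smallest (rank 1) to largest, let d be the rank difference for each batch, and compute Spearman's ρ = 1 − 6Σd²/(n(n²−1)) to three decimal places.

0.371

Ranks of variable 1: 6, 1, 2, 3, 5, 4
Ranks of variable 2: 3, 1, 4, 5, 6, 2
d = r₁ − r₂: 3, 0, -2, -2, -1, 2
d²: 9, 0, 4, 4, 1, 4; Σd² = 22
ρ = 1 − 6·22/(6·35) = 1 − 132/210 = 0.371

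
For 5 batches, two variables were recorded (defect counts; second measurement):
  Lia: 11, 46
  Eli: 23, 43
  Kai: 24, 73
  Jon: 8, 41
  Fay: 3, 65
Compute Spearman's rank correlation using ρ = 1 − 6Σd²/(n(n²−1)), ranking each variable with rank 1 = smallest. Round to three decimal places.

Ranks of variable 1: 3, 4, 5, 2, 1
Ranks of variable 2: 3, 2, 5, 1, 4
d = r₁ − r₂: 0, 2, 0, 1, -3
d²: 0, 4, 0, 1, 9; Σd² = 14
ρ = 1 − 6·14/(5·24) = 1 − 84/120 = 0.300

0.300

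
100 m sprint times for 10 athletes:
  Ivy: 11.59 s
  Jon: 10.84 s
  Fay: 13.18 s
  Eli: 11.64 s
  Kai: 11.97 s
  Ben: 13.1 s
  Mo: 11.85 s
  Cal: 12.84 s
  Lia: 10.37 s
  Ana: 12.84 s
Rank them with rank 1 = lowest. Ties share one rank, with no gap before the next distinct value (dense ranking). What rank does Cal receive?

Sorted (ascending): 10.37, 10.84, 11.59, 11.64, 11.85, 11.97, 12.84, 12.84, 13.1, 13.18
The 2 values of 12.84 share dense rank 7.
Remaining distinct values take the next consecutive integers.
Cal has value 12.84 s → rank 7.

7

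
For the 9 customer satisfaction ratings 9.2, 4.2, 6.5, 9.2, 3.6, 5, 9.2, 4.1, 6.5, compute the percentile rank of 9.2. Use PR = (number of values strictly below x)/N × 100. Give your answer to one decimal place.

N = 9.
Strictly below 9.2: 6. Equal to 9.2: 3.
PR = 6/9 × 100 = 66.7

66.7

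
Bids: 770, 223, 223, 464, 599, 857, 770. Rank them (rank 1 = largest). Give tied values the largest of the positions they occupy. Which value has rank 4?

599

Sorted (descending): 857, 770, 770, 599, 464, 223, 223
The 2 values of 770 occupy positions 2–3 → each gets rank 3.
The 2 values of 223 occupy positions 6–7 → each gets rank 7.
Rank 4 → value 599.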